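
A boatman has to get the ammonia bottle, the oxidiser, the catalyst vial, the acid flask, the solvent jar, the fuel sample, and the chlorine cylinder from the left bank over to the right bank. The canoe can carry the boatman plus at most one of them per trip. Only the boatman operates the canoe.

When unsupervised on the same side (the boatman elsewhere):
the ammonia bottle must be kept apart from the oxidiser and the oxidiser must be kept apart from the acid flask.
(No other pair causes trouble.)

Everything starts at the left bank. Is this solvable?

Yes

1. Boatman goes to the right bank with the oxidiser.
2. Boatman goes back to the left bank alone.
3. Boatman goes to the right bank with the ammonia bottle.
4. Boatman goes back to the left bank with the oxidiser.
5. Boatman goes to the right bank with the acid flask.
6. Boatman goes back to the left bank alone.
7. Boatman goes to the right bank with the catalyst vial.
8. Boatman goes back to the left bank alone.
9. Boatman goes to the right bank with the solvent jar.
10. Boatman goes back to the left bank alone.
11. Boatman goes to the right bank with the fuel sample.
12. Boatman goes back to the left bank alone.
13. Boatman goes to the right bank with the chlorine cylinder.
14. Boatman goes back to the left bank alone.
15. Boatman goes to the right bank with the oxidiser.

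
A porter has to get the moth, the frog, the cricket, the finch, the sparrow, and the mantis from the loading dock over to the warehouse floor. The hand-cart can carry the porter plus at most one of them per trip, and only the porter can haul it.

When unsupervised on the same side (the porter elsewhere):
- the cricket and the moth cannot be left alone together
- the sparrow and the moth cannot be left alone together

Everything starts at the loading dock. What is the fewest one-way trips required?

Counting alone: the porter can take at most 1 across per trip to the warehouse floor, so moving all 6 needs at least 6 loaded trips out, with a return between consecutive ones — at least 11 crossings.
The safety rule pushes this higher. Following every safe sequence of crossings, the most of the 6 that can be at the warehouse floor as the hand-cart arrives there on crossing 11 is 5 — never all 6.
So no plan with fewer than 13 crossings exists, and this one achieves 13:
1. Porter goes to the warehouse floor with the moth.  [the loading dock: the cricket, the finch, the frog, the mantis, the sparrow | the warehouse floor: the moth]
2. Porter goes back to the loading dock alone.  [the loading dock: the cricket, the finch, the frog, the mantis, the sparrow | the warehouse floor: the moth]
3. Porter goes to the warehouse floor with the frog.  [the loading dock: the cricket, the finch, the mantis, the sparrow | the warehouse floor: the frog, the moth]
4. Porter goes back to the loading dock alone.  [the loading dock: the cricket, the finch, the mantis, the sparrow | the warehouse floor: the frog, the moth]
5. Porter goes to the warehouse floor with the cricket.  [the loading dock: the finch, the mantis, the sparrow | the warehouse floor: the cricket, the frog, the moth]
6. Porter goes back to the loading dock with the moth.  [the loading dock: the finch, the mantis, the moth, the sparrow | the warehouse floor: the cricket, the frog]
7. Porter goes to the warehouse floor with the sparrow.  [the loading dock: the finch, the mantis, the moth | the warehouse floor: the cricket, the frog, the sparrow]
8. Porter goes back to the loading dock alone.  [the loading dock: the finch, the mantis, the moth | the warehouse floor: the cricket, the frog, the sparrow]
9. Porter goes to the warehouse floor with the finch.  [the loading dock: the mantis, the moth | the warehouse floor: the cricket, the finch, the frog, the sparrow]
10. Porter goes back to the loading dock alone.  [the loading dock: the mantis, the moth | the warehouse floor: the cricket, the finch, the frog, the sparrow]
11. Porter goes to the warehouse floor with the mantis.  [the loading dock: the moth | the warehouse floor: the cricket, the finch, the frog, the mantis, the sparrow]
12. Porter goes back to the loading dock alone.  [the loading dock: the moth | the warehouse floor: the cricket, the finch, the frog, the mantis, the sparrow]
13. Porter goes to the warehouse floor with the moth.  [the loading dock: — | the warehouse floor: the cricket, the finch, the frog, the mantis, the moth, the sparrow]

13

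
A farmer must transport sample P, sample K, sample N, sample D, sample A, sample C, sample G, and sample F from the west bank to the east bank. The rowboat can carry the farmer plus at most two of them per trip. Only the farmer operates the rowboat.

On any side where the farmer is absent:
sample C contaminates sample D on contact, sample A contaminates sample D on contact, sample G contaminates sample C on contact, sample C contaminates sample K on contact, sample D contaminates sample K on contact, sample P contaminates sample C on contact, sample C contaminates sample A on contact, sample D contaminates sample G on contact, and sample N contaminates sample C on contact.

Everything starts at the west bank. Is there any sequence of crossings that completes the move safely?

Following every safe sequence of crossings from the start, the most of the 8 that can be at the east bank as the rowboat arrives there on crossings 1, 3, 5, 7, 9 is 2, 3, 4, 5, 6 respectively; the best ever achieved is 6 of 8.
From crossing 11 on, no configuration arises that was not already reachable earlier: only 74 distinct safe configurations (who is on which side, and where the rowboat is) can ever be reached, none of them has everyone across, and every continuation just revisits them. So no valid plan exists.

No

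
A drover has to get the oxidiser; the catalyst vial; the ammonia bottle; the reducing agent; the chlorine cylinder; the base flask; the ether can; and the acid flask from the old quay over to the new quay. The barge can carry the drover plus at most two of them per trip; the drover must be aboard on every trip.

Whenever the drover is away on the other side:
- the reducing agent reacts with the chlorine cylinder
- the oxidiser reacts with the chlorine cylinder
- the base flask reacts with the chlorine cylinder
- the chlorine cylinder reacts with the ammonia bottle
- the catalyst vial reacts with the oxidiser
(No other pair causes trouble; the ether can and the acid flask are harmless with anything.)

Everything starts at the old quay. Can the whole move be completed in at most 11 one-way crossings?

Yes

Yes — this plan uses 9 crossings (≤ 11):
1. Drover goes to the new quay with the chlorine cylinder and the oxidiser.  [the old quay: the acid flask, the ammonia bottle, the base flask, the catalyst vial, the ether can, the reducing agent | the new quay: the chlorine cylinder, the oxidiser]
2. Drover goes back to the old quay with the oxidiser.  [the old quay: the acid flask, the ammonia bottle, the base flask, the catalyst vial, the ether can, the oxidiser, the reducing agent | the new quay: the chlorine cylinder]
3. Drover goes to the new quay with the ammonia bottle and the oxidiser.  [the old quay: the acid flask, the base flask, the catalyst vial, the ether can, the reducing agent | the new quay: the ammonia bottle, the chlorine cylinder, the oxidiser]
4. Drover goes back to the old quay with the chlorine cylinder.  [the old quay: the acid flask, the base flask, the catalyst vial, the chlorine cylinder, the ether can, the reducing agent | the new quay: the ammonia bottle, the oxidiser]
5. Drover goes to the new quay with the base flask and the reducing agent.  [the old quay: the acid flask, the catalyst vial, the chlorine cylinder, the ether can | the new quay: the ammonia bottle, the base flask, the oxidiser, the reducing agent]
6. Drover goes back to the old quay alone.  [the old quay: the acid flask, the catalyst vial, the chlorine cylinder, the ether can | the new quay: the ammonia bottle, the base flask, the oxidiser, the reducing agent]
7. Drover goes to the new quay with the acid flask and the ether can.  [the old quay: the catalyst vial, the chlorine cylinder | the new quay: the acid flask, the ammonia bottle, the base flask, the ether can, the oxidiser, the reducing agent]
8. Drover goes back to the old quay alone.  [the old quay: the catalyst vial, the chlorine cylinder | the new quay: the acid flask, the ammonia bottle, the base flask, the ether can, the oxidiser, the reducing agent]
9. Drover goes to the new quay with the catalyst vial and the chlorine cylinder.  [the old quay: — | the new quay: the acid flask, the ammonia bottle, the base flask, the catalyst vial, the chlorine cylinder, the ether can, the oxidiser, the reducing agent]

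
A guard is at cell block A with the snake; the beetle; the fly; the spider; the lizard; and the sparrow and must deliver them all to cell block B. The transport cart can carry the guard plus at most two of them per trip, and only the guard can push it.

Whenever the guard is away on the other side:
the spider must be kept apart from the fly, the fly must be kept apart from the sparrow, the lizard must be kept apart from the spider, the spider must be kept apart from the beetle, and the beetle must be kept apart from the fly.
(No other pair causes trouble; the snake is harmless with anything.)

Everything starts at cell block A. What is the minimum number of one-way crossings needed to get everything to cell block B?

Counting alone: the guard can take at most 2 across per trip to cell block B, so moving all 6 needs at least 3 loaded trips out, with a return between consecutive ones — at least 5 crossings.
The safety rule pushes this higher. Following every safe sequence of crossings, the most of the 6 that can be at cell block B as the transport cart arrives there on crossings 5, 7 is 4, 5 respectively — never all 6.
So no plan with fewer than 9 crossings exists, and this one achieves 9:
1. Guard goes to cell block B with the fly and the spider.  [cell block A: the beetle, the lizard, the snake, the sparrow | cell block B: the fly, the spider]
2. Guard goes back to cell block A with the fly.  [cell block A: the beetle, the fly, the lizard, the snake, the sparrow | cell block B: the spider]
3. Guard goes to cell block B with the fly and the snake.  [cell block A: the beetle, the lizard, the sparrow | cell block B: the fly, the snake, the spider]
4. Guard goes back to cell block A with the fly.  [cell block A: the beetle, the fly, the lizard, the sparrow | cell block B: the snake, the spider]
5. Guard goes to cell block B with the beetle and the sparrow.  [cell block A: the fly, the lizard | cell block B: the beetle, the snake, the sparrow, the spider]
6. Guard goes back to cell block A with the beetle.  [cell block A: the beetle, the fly, the lizard | cell block B: the snake, the sparrow, the spider]
7. Guard goes to cell block B with the beetle and the lizard.  [cell block A: the fly | cell block B: the beetle, the lizard, the snake, the sparrow, the spider]
8. Guard goes back to cell block A with the spider.  [cell block A: the fly, the spider | cell block B: the beetle, the lizard, the snake, the sparrow]
9. Guard goes to cell block B with the fly and the spider.  [cell block A: — | cell block B: the beetle, the fly, the lizard, the snake, the sparrow, the spider]

9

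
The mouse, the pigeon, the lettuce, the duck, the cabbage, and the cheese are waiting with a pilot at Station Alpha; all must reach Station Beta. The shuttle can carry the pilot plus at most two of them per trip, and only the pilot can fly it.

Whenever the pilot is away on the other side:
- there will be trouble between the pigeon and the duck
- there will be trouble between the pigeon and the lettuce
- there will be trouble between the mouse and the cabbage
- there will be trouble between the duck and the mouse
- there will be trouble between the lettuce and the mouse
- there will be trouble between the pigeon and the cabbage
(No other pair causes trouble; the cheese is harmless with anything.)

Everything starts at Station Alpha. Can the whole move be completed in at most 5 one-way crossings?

No

Counting alone: the pilot can take at most 2 across per trip to Station Beta, so moving all 6 needs at least 3 loaded trips out, with a return between consecutive ones — at least 5 crossings.
The safety rule pushes this higher. Following every safe sequence of crossings, the most of the 6 that can be at Station Beta as the shuttle arrives there on crossing 5 is 5 — never all 6.
So the move cannot be finished within 5 crossings. (The shortest complete plan takes 7:)
1. Pilot goes to Station Beta with the mouse and the pigeon.  [Station Alpha: the cabbage, the cheese, the duck, the lettuce | Station Beta: the mouse, the pigeon]
2. Pilot goes back to Station Alpha alone.  [Station Alpha: the cabbage, the cheese, the duck, the lettuce | Station Beta: the mouse, the pigeon]
3. Pilot goes to Station Beta with the duck and the lettuce.  [Station Alpha: the cabbage, the cheese | Station Beta: the duck, the lettuce, the mouse, the pigeon]
4. Pilot goes back to Station Alpha with the mouse and the pigeon.  [Station Alpha: the cabbage, the cheese, the mouse, the pigeon | Station Beta: the duck, the lettuce]
5. Pilot goes to Station Beta with the cabbage and the cheese.  [Station Alpha: the mouse, the pigeon | Station Beta: the cabbage, the cheese, the duck, the lettuce]
6. Pilot goes back to Station Alpha alone.  [Station Alpha: the mouse, the pigeon | Station Beta: the cabbage, the cheese, the duck, the lettuce]
7. Pilot goes to Station Beta with the mouse and the pigeon.  [Station Alpha: — | Station Beta: the cabbage, the cheese, the duck, the lettuce, the mouse, the pigeon]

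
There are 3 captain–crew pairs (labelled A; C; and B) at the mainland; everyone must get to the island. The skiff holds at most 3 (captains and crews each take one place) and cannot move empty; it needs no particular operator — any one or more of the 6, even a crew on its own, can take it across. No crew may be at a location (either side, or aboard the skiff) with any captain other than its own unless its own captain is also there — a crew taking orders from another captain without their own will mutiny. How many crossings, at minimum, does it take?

5

Counting alone: each trip to the island takes at most 3 across and each return brings at least 1 back, so after t trips out (and t−1 returns) at most 3t − (t−1) of the 6 are across; that first reaches 6 at t = 3, so at least 5 crossings are needed.
The plan below uses exactly 5 crossings, so it is optimal:
1. captain A and crew A cross → the island.
2. captain A crosses ← the mainland.
3. captain A, captain B, and captain C cross → the island.
4. crew A crosses ← the mainland.
5. crew A, crew B, and crew C cross → the island.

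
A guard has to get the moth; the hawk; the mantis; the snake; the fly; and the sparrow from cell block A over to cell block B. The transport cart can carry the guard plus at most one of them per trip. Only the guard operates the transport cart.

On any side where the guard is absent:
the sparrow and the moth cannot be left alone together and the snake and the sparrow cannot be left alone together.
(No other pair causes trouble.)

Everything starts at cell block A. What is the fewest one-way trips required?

Counting alone: the guard can take at most 1 across per trip to cell block B, so moving all 6 needs at least 6 loaded trips out, with a return between consecutive ones — at least 11 crossings.
The safety rule pushes this higher. Following every safe sequence of crossings, the most of the 6 that can be at cell block B as the transport cart arrives there on crossing 11 is 5 — never all 6.
So no plan with fewer than 13 crossings exists, and this one achieves 13:
1. Guard goes to cell block B with the sparrow.
2. Guard goes back to cell block A alone.
3. Guard goes to cell block B with the moth.
4. Guard goes back to cell block A with the sparrow.
5. Guard goes to cell block B with the snake.
6. Guard goes back to cell block A alone.
7. Guard goes to cell block B with the hawk.
8. Guard goes back to cell block A alone.
9. Guard goes to cell block B with the mantis.
10. Guard goes back to cell block A alone.
11. Guard goes to cell block B with the fly.
12. Guard goes back to cell block A alone.
13. Guard goes to cell block B with the sparrow.

13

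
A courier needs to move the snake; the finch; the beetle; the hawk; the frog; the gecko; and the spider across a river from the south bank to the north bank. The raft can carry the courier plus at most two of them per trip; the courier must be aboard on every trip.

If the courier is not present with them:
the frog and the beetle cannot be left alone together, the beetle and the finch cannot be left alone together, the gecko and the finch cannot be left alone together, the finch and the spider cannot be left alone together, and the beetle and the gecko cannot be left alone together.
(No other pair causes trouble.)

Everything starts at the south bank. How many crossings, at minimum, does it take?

Counting alone: the courier can take at most 2 across per trip to the north bank, so moving all 7 needs at least 4 loaded trips out, with a return between consecutive ones — at least 7 crossings.
The safety rule pushes this higher. Following every safe sequence of crossings, the most of the 7 that can be at the north bank as the raft arrives there on crossings 7, 9 is 5, 6 respectively — never all 7.
So no plan with fewer than 11 crossings exists, and this one achieves 11:
1. Courier goes to the north bank with the beetle and the finch.  [the south bank: the frog, the gecko, the hawk, the snake, the spider | the north bank: the beetle, the finch]
2. Courier goes back to the south bank with the finch.  [the south bank: the finch, the frog, the gecko, the hawk, the snake, the spider | the north bank: the beetle]
3. Courier goes to the north bank with the finch and the snake.  [the south bank: the frog, the gecko, the hawk, the spider | the north bank: the beetle, the finch, the snake]
4. Courier goes back to the south bank with the finch.  [the south bank: the finch, the frog, the gecko, the hawk, the spider | the north bank: the beetle, the snake]
5. Courier goes to the north bank with the finch and the hawk.  [the south bank: the frog, the gecko, the spider | the north bank: the beetle, the finch, the hawk, the snake]
6. Courier goes back to the south bank with the finch.  [the south bank: the finch, the frog, the gecko, the spider | the north bank: the beetle, the hawk, the snake]
7. Courier goes to the north bank with the finch and the frog.  [the south bank: the gecko, the spider | the north bank: the beetle, the finch, the frog, the hawk, the snake]
8. Courier goes back to the south bank with the beetle.  [the south bank: the beetle, the gecko, the spider | the north bank: the finch, the frog, the hawk, the snake]
9. Courier goes to the north bank with the gecko and the spider.  [the south bank: the beetle | the north bank: the finch, the frog, the gecko, the hawk, the snake, the spider]
10. Courier goes back to the south bank with the finch.  [the south bank: the beetle, the finch | the north bank: the frog, the gecko, the hawk, the snake, the spider]
11. Courier goes to the north bank with the beetle and the finch.  [the south bank: — | the north bank: the beetle, the finch, the frog, the gecko, the hawk, the snake, the spider]

11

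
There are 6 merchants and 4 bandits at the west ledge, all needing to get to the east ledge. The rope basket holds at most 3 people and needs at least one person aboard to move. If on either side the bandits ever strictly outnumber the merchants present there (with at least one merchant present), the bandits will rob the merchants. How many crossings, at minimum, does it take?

9

Counting alone: each trip to the east ledge takes at most 3 across and each return brings at least 1 back, so after t trips out (and t−1 returns) at most 3t − (t−1) of the 10 are across; that first reaches 10 at t = 5, so at least 9 crossings are needed.
The plan below uses exactly 9 crossings, so it is optimal:
1. 2 bandits → the east ledge.  (the west ledge: 6M 2B; the east ledge: 0M 2B)
2. 1 bandit ← the west ledge.  (the west ledge: 6M 3B; the east ledge: 0M 1B)
3. 3 bandits → the east ledge.  (the west ledge: 6M 0B; the east ledge: 0M 4B)
4. 1 bandit ← the west ledge.  (the west ledge: 6M 1B; the east ledge: 0M 3B)
5. 3 merchants → the east ledge.  (the west ledge: 3M 1B; the east ledge: 3M 3B)
6. 1 bandit ← the west ledge.  (the west ledge: 3M 2B; the east ledge: 3M 2B)
7. 1 merchant and 2 bandits → the east ledge.  (the west ledge: 2M 0B; the east ledge: 4M 4B)
8. 1 bandit ← the west ledge.  (the west ledge: 2M 1B; the east ledge: 4M 3B)
9. 2 merchants and 1 bandit → the east ledge.  (the west ledge: 0M 0B; the east ledge: 6M 4B)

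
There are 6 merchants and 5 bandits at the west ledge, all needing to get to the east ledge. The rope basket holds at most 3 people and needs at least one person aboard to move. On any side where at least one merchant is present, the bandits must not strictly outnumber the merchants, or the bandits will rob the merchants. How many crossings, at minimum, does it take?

Counting alone: each trip to the east ledge takes at most 3 across and each return brings at least 1 back, so after t trips out (and t−1 returns) at most 3t − (t−1) of the 11 are across; that first reaches 11 at t = 5, so at least 9 crossings are needed.
The plan below uses exactly 9 crossings, so it is optimal:
1. 3 bandits → the east ledge.  (the west ledge: 6M 2B; the east ledge: 0M 3B)
2. 1 bandit ← the west ledge.  (the west ledge: 6M 3B; the east ledge: 0M 2B)
3. 3 merchants → the east ledge.  (the west ledge: 3M 3B; the east ledge: 3M 2B)
4. 1 merchant ← the west ledge.  (the west ledge: 4M 3B; the east ledge: 2M 2B)
5. 2 merchants and 1 bandit → the east ledge.  (the west ledge: 2M 2B; the east ledge: 4M 3B)
6. 1 merchant ← the west ledge.  (the west ledge: 3M 2B; the east ledge: 3M 3B)
7. 2 merchants and 1 bandit → the east ledge.  (the west ledge: 1M 1B; the east ledge: 5M 4B)
8. 1 merchant ← the west ledge.  (the west ledge: 2M 1B; the east ledge: 4M 4B)
9. 2 merchants and 1 bandit → the east ledge.  (the west ledge: 0M 0B; the east ledge: 6M 5B)

9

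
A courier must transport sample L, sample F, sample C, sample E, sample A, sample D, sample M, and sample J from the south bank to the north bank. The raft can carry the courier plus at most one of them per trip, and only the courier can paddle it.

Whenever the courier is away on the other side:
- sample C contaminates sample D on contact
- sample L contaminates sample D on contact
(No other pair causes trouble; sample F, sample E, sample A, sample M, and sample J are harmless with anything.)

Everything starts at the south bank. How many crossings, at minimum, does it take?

17

Counting alone: the courier can take at most 1 across per trip to the north bank, so moving all 8 needs at least 8 loaded trips out, with a return between consecutive ones — at least 15 crossings.
The safety rule pushes this higher. Following every safe sequence of crossings, the most of the 8 that can be at the north bank as the raft arrives there on crossing 15 is 7 — never all 8.
So no plan with fewer than 17 crossings exists, and this one achieves 17:
1. Courier goes to the north bank with sample D.  [the south bank: sample A, sample C, sample E, sample F, sample J, sample L, sample M | the north bank: sample D]
2. Courier goes back to the south bank alone.  [the south bank: sample A, sample C, sample E, sample F, sample J, sample L, sample M | the north bank: sample D]
3. Courier goes to the north bank with sample L.  [the south bank: sample A, sample C, sample E, sample F, sample J, sample M | the north bank: sample D, sample L]
4. Courier goes back to the south bank with sample D.  [the south bank: sample A, sample C, sample D, sample E, sample F, sample J, sample M | the north bank: sample L]
5. Courier goes to the north bank with sample C.  [the south bank: sample A, sample D, sample E, sample F, sample J, sample M | the north bank: sample C, sample L]
6. Courier goes back to the south bank alone.  [the south bank: sample A, sample D, sample E, sample F, sample J, sample M | the north bank: sample C, sample L]
7. Courier goes to the north bank with sample F.  [the south bank: sample A, sample D, sample E, sample J, sample M | the north bank: sample C, sample F, sample L]
8. Courier goes back to the south bank alone.  [the south bank: sample A, sample D, sample E, sample J, sample M | the north bank: sample C, sample F, sample L]
9. Courier goes to the north bank with sample E.  [the south bank: sample A, sample D, sample J, sample M | the north bank: sample C, sample E, sample F, sample L]
10. Courier goes back to the south bank alone.  [the south bank: sample A, sample D, sample J, sample M | the north bank: sample C, sample E, sample F, sample L]
11. Courier goes to the north bank with sample A.  [the south bank: sample D, sample J, sample M | the north bank: sample A, sample C, sample E, sample F, sample L]
12. Courier goes back to the south bank alone.  [the south bank: sample D, sample J, sample M | the north bank: sample A, sample C, sample E, sample F, sample L]
13. Courier goes to the north bank with sample M.  [the south bank: sample D, sample J | the north bank: sample A, sample C, sample E, sample F, sample L, sample M]
14. Courier goes back to the south bank alone.  [the south bank: sample D, sample J | the north bank: sample A, sample C, sample E, sample F, sample L, sample M]
15. Courier goes to the north bank with sample J.  [the south bank: sample D | the north bank: sample A, sample C, sample E, sample F, sample J, sample L, sample M]
16. Courier goes back to the south bank alone.  [the south bank: sample D | the north bank: sample A, sample C, sample E, sample F, sample J, sample L, sample M]
17. Courier goes to the north bank with sample D.  [the south bank: — | the north bank: sample A, sample C, sample D, sample E, sample F, sample J, sample L, sample M]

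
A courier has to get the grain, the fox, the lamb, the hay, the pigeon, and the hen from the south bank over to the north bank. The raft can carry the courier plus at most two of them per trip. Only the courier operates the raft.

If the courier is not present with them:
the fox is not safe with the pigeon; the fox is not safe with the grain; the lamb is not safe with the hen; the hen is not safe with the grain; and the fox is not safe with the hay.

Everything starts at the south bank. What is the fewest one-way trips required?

Counting alone: the courier can take at most 2 across per trip to the north bank, so moving all 6 needs at least 3 loaded trips out, with a return between consecutive ones — at least 5 crossings.
The safety rule pushes this higher. Following every safe sequence of crossings, the most of the 6 that can be at the north bank as the raft arrives there on crossing 5 is 5 — never all 6.
So no plan with fewer than 7 crossings exists, and this one achieves 7:
1. Courier goes to the north bank with the fox and the hen.
2. Courier goes back to the south bank alone.
3. Courier goes to the north bank with the grain and the lamb.
4. Courier goes back to the south bank with the fox and the hen.
5. Courier goes to the north bank with the hay and the pigeon.
6. Courier goes back to the south bank alone.
7. Courier goes to the north bank with the fox and the hen.

7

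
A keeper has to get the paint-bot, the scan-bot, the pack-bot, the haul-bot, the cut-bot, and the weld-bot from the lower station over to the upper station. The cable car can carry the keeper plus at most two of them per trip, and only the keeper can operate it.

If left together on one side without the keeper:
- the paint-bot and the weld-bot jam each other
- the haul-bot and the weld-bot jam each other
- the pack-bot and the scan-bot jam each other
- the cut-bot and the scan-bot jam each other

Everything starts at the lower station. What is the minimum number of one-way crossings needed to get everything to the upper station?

7

Counting alone: the keeper can take at most 2 across per trip to the upper station, so moving all 6 needs at least 3 loaded trips out, with a return between consecutive ones — at least 5 crossings.
The safety rule pushes this higher. Following every safe sequence of crossings, the most of the 6 that can be at the upper station as the cable car arrives there on crossing 5 is 5 — never all 6.
So no plan with fewer than 7 crossings exists, and this one achieves 7:
1. Keeper goes to the upper station with the scan-bot and the weld-bot.  [the lower station: the cut-bot, the haul-bot, the pack-bot, the paint-bot | the upper station: the scan-bot, the weld-bot]
2. Keeper goes back to the lower station alone.  [the lower station: the cut-bot, the haul-bot, the pack-bot, the paint-bot | the upper station: the scan-bot, the weld-bot]
3. Keeper goes to the upper station with the pack-bot and the paint-bot.  [the lower station: the cut-bot, the haul-bot | the upper station: the pack-bot, the paint-bot, the scan-bot, the weld-bot]
4. Keeper goes back to the lower station with the scan-bot and the weld-bot.  [the lower station: the cut-bot, the haul-bot, the scan-bot, the weld-bot | the upper station: the pack-bot, the paint-bot]
5. Keeper goes to the upper station with the cut-bot and the haul-bot.  [the lower station: the scan-bot, the weld-bot | the upper station: the cut-bot, the haul-bot, the pack-bot, the paint-bot]
6. Keeper goes back to the lower station alone.  [the lower station: the scan-bot, the weld-bot | the upper station: the cut-bot, the haul-bot, the pack-bot, the paint-bot]
7. Keeper goes to the upper station with the scan-bot and the weld-bot.  [the lower station: — | the upper station: the cut-bot, the haul-bot, the pack-bot, the paint-bot, the scan-bot, the weld-bot]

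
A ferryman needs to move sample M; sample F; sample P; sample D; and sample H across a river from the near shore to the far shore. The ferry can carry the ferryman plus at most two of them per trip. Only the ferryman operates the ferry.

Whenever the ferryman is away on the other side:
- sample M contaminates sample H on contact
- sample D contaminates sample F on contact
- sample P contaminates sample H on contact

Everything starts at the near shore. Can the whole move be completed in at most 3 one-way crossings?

No

Counting alone: the ferryman can take at most 2 across per trip to the far shore, so moving all 5 needs at least 3 loaded trips out, with a return between consecutive ones — at least 5 crossings.
Since 3 < 5, 3 crossings cannot be enough. (The shortest complete plan in fact takes 5:)
1. Ferryman goes to the far shore with sample F and sample H.  [the near shore: sample D, sample M, sample P | the far shore: sample F, sample H]
2. Ferryman goes back to the near shore alone.  [the near shore: sample D, sample M, sample P | the far shore: sample F, sample H]
3. Ferryman goes to the far shore with sample M and sample P.  [the near shore: sample D | the far shore: sample F, sample H, sample M, sample P]
4. Ferryman goes back to the near shore with sample H.  [the near shore: sample D, sample H | the far shore: sample F, sample M, sample P]
5. Ferryman goes to the far shore with sample D and sample H.  [the near shore: — | the far shore: sample D, sample F, sample H, sample M, sample P]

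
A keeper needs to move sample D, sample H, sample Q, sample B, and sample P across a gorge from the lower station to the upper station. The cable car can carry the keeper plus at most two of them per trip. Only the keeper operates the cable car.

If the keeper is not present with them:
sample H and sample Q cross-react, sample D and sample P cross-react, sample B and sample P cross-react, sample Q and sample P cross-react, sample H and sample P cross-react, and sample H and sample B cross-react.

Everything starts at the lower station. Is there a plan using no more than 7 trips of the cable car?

Yes — this plan uses 7 crossings (≤ 7):
1. Keeper goes to the upper station with sample H and sample P.  [the lower station: sample B, sample D, sample Q | the upper station: sample H, sample P]
2. Keeper goes back to the lower station with sample H.  [the lower station: sample B, sample D, sample H, sample Q | the upper station: sample P]
3. Keeper goes to the upper station with sample D and sample H.  [the lower station: sample B, sample Q | the upper station: sample D, sample H, sample P]
4. Keeper goes back to the lower station with sample P.  [the lower station: sample B, sample P, sample Q | the upper station: sample D, sample H]
5. Keeper goes to the upper station with sample B and sample Q.  [the lower station: sample P | the upper station: sample B, sample D, sample H, sample Q]
6. Keeper goes back to the lower station with sample H.  [the lower station: sample H, sample P | the upper station: sample B, sample D, sample Q]
7. Keeper goes to the upper station with sample H and sample P.  [the lower station: — | the upper station: sample B, sample D, sample H, sample P, sample Q]

Yes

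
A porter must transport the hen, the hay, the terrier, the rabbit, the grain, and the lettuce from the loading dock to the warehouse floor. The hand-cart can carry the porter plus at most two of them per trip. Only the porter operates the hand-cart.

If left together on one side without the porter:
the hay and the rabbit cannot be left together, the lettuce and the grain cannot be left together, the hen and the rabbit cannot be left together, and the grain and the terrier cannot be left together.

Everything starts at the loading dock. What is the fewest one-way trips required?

Counting alone: the porter can take at most 2 across per trip to the warehouse floor, so moving all 6 needs at least 3 loaded trips out, with a return between consecutive ones — at least 5 crossings.
The safety rule pushes this higher. Following every safe sequence of crossings, the most of the 6 that can be at the warehouse floor as the hand-cart arrives there on crossing 5 is 5 — never all 6.
So no plan with fewer than 7 crossings exists, and this one achieves 7:
1. Porter goes to the warehouse floor with the grain and the rabbit.  [the loading dock: the hay, the hen, the lettuce, the terrier | the warehouse floor: the grain, the rabbit]
2. Porter goes back to the loading dock alone.  [the loading dock: the hay, the hen, the lettuce, the terrier | the warehouse floor: the grain, the rabbit]
3. Porter goes to the warehouse floor with the hay and the hen.  [the loading dock: the lettuce, the terrier | the warehouse floor: the grain, the hay, the hen, the rabbit]
4. Porter goes back to the loading dock with the rabbit.  [the loading dock: the lettuce, the rabbit, the terrier | the warehouse floor: the grain, the hay, the hen]
5. Porter goes to the warehouse floor with the lettuce and the terrier.  [the loading dock: the rabbit | the warehouse floor: the grain, the hay, the hen, the lettuce, the terrier]
6. Porter goes back to the loading dock with the grain.  [the loading dock: the grain, the rabbit | the warehouse floor: the hay, the hen, the lettuce, the terrier]
7. Porter goes to the warehouse floor with the grain and the rabbit.  [the loading dock: — | the warehouse floor: the grain, the hay, the hen, the lettuce, the rabbit, the terrier]

7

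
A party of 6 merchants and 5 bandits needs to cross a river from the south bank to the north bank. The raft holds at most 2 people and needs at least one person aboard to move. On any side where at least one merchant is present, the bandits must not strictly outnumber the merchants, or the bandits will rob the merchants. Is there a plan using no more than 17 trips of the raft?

Counting alone: each trip to the north bank takes at most 2 across and each return brings at least 1 back, so after t trips out (and t−1 returns) at most 2t − (t−1) of the 11 are across; that first reaches 11 at t = 10, so at least 19 crossings are needed.
Since 17 < 19, 17 crossings cannot be enough. (The shortest complete plan in fact takes 19:)
1. 2 bandits → the north bank.  (the south bank: 6M 3B; the north bank: 0M 2B)
2. 1 bandit ← the south bank.  (the south bank: 6M 4B; the north bank: 0M 1B)
3. 2 bandits → the north bank.  (the south bank: 6M 2B; the north bank: 0M 3B)
4. 1 bandit ← the south bank.  (the south bank: 6M 3B; the north bank: 0M 2B)
5. 2 merchants → the north bank.  (the south bank: 4M 3B; the north bank: 2M 2B)
6. 1 bandit ← the south bank.  (the south bank: 4M 4B; the north bank: 2M 1B)
7. 1 merchant and 1 bandit → the north bank.  (the south bank: 3M 3B; the north bank: 3M 2B)
8. 1 merchant ← the south bank.  (the south bank: 4M 3B; the north bank: 2M 2B)
9. 1 merchant and 1 bandit → the north bank.  (the south bank: 3M 2B; the north bank: 3M 3B)
10. 1 bandit ← the south bank.  (the south bank: 3M 3B; the north bank: 3M 2B)
11. 1 merchant and 1 bandit → the north bank.  (the south bank: 2M 2B; the north bank: 4M 3B)
12. 1 merchant ← the south bank.  (the south bank: 3M 2B; the north bank: 3M 3B)
13. 1 merchant and 1 bandit → the north bank.  (the south bank: 2M 1B; the north bank: 4M 4B)
14. 1 bandit ← the south bank.  (the south bank: 2M 2B; the north bank: 4M 3B)
15. 1 merchant and 1 bandit → the north bank.  (the south bank: 1M 1B; the north bank: 5M 4B)
16. 1 merchant ← the south bank.  (the south bank: 2M 1B; the north bank: 4M 4B)
17. 1 merchant and 1 bandit → the north bank.  (the south bank: 1M 0B; the north bank: 5M 5B)
18. 1 bandit ← the south bank.  (the south bank: 1M 1B; the north bank: 5M 4B)
19. 1 merchant and 1 bandit → the north bank.  (the south bank: 0M 0B; the north bank: 6M 5B)

No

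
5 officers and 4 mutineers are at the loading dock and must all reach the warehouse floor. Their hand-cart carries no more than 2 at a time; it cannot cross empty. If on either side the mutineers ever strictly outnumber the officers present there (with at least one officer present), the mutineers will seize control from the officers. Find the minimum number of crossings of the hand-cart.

15

Counting alone: each trip to the warehouse floor takes at most 2 across and each return brings at least 1 back, so after t trips out (and t−1 returns) at most 2t − (t−1) of the 9 are across; that first reaches 9 at t = 8, so at least 15 crossings are needed.
The plan below uses exactly 15 crossings, so it is optimal:
1. 2 mutineers → the warehouse floor.  (the loading dock: 5O 2M; the warehouse floor: 0O 2M)
2. 1 mutineer ← the loading dock.  (the loading dock: 5O 3M; the warehouse floor: 0O 1M)
3. 2 mutineers → the warehouse floor.  (the loading dock: 5O 1M; the warehouse floor: 0O 3M)
4. 1 mutineer ← the loading dock.  (the loading dock: 5O 2M; the warehouse floor: 0O 2M)
5. 2 officers → the warehouse floor.  (the loading dock: 3O 2M; the warehouse floor: 2O 2M)
6. 1 mutineer ← the loading dock.  (the loading dock: 3O 3M; the warehouse floor: 2O 1M)
7. 1 officer and 1 mutineer → the warehouse floor.  (the loading dock: 2O 2M; the warehouse floor: 3O 2M)
8. 1 officer ← the loading dock.  (the loading dock: 3O 2M; the warehouse floor: 2O 2M)
9. 1 officer and 1 mutineer → the warehouse floor.  (the loading dock: 2O 1M; the warehouse floor: 3O 3M)
10. 1 mutineer ← the loading dock.  (the loading dock: 2O 2M; the warehouse floor: 3O 2M)
11. 1 officer and 1 mutineer → the warehouse floor.  (the loading dock: 1O 1M; the warehouse floor: 4O 3M)
12. 1 officer ← the loading dock.  (the loading dock: 2O 1M; the warehouse floor: 3O 3M)
13. 1 officer and 1 mutineer → the warehouse floor.  (the loading dock: 1O 0M; the warehouse floor: 4O 4M)
14. 1 mutineer ← the loading dock.  (the loading dock: 1O 1M; the warehouse floor: 4O 3M)
15. 1 officer and 1 mutineer → the warehouse floor.  (the loading dock: 0O 0M; the warehouse floor: 5O 4M)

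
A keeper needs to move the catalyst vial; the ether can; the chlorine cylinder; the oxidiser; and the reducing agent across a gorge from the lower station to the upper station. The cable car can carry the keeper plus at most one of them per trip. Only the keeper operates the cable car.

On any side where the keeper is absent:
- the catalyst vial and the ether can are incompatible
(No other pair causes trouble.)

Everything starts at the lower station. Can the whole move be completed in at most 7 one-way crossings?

Counting alone: the keeper can take at most 1 across per trip to the upper station, so moving all 5 needs at least 5 loaded trips out, with a return between consecutive ones — at least 9 crossings.
Since 7 < 9, 7 crossings cannot be enough. (The shortest complete plan in fact takes 9:)
1. Keeper goes to the upper station with the catalyst vial.
2. Keeper goes back to the lower station alone.
3. Keeper goes to the upper station with the chlorine cylinder.
4. Keeper goes back to the lower station alone.
5. Keeper goes to the upper station with the oxidiser.
6. Keeper goes back to the lower station alone.
7. Keeper goes to the upper station with the reducing agent.
8. Keeper goes back to the lower station alone.
9. Keeper goes to the upper station with the ether can.

No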